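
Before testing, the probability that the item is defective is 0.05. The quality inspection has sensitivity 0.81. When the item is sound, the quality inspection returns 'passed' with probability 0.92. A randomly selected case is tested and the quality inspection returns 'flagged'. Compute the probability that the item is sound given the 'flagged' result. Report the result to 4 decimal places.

P(¬H | E) ≈ 0.6524

Write H for 'the item is defective'. Prior odds H:¬H = 0.05/0.95 = 0.052632. For the 'flagged' outcome, the likelihood ratio is 0.81/0.08 = 10.125.
Posterior odds = 0.052632 × 10.125 = 0.53289, so P(H|E) = 0.53289/(1+0.53289) = 0.3476. Then P(¬H|E) = 1 − 0.3476 = 0.6524.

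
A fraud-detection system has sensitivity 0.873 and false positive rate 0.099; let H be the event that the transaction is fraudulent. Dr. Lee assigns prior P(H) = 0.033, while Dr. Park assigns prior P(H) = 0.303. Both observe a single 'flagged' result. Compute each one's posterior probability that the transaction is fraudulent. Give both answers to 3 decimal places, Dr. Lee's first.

Dr. Lee: 0.231; Dr. Park: 0.793

The likelihood ratio for a 'flagged' result is 0.873/0.099 = 8.8182.
Dr. Lee: prior odds 0.033/0.967 = 0.034126; posterior odds 0.30093; posterior probability 0.231.
Dr. Park: prior odds 0.303/0.697 = 0.43472; posterior odds 3.8334; posterior probability 0.793.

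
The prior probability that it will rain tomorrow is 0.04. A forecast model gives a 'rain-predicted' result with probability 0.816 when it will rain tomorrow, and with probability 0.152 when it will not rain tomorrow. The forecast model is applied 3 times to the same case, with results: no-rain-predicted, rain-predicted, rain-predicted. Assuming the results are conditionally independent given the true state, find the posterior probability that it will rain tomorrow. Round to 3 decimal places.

Let H be the event that it will rain tomorrow; start with P(H) = 0.04. P('rain-predicted'|H) = 0.816, P('rain-predicted'|¬H) = 0.152.
Update on result 1 ('no-rain-predicted'): P(H) ← 0.184·0.0400 / (0.184·0.0400 + 0.848·0.9600) = 0.0073600/0.82144 = 0.0090.
Update on result 2 ('rain-predicted'): P(H) ← 0.816·0.0090 / (0.816·0.0090 + 0.152·0.9910) = 0.0073113/0.15795 = 0.0463.
Update on result 3 ('rain-predicted'): P(H) ← 0.816·0.0463 / (0.816·0.0463 + 0.152·0.9537) = 0.037772/0.18274 = 0.2067.

Posterior P(H) ≈ 0.207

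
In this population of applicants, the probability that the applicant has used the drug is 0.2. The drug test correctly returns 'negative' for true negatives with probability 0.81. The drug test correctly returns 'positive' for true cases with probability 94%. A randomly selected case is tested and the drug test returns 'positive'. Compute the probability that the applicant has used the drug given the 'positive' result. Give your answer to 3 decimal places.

Write H for 'the applicant has used the drug'. Prior odds H:¬H = 0.2/0.8 = 0.25000. For the 'positive' outcome, the likelihood ratio is 0.94/0.19 = 4.9474.
Posterior odds = 0.25000 × 4.9474 = 1.2368, so P(H|E) = 1.2368/(1+1.2368) = 0.553.

P(H | E) ≈ 0.553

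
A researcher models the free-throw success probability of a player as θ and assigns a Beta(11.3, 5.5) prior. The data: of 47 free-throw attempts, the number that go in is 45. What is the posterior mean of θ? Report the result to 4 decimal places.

Posterior mean ≈ 0.8824

Observing 45 successes and 2 failures updates Beta(11.3, 5.5) by adding the success and failure counts to the two shape parameters: α = 11.3+45 = 56.3, β = 5.5+2 = 7.5.
E[θ | data] = 56.3/(56.3+7.5) = 0.8824.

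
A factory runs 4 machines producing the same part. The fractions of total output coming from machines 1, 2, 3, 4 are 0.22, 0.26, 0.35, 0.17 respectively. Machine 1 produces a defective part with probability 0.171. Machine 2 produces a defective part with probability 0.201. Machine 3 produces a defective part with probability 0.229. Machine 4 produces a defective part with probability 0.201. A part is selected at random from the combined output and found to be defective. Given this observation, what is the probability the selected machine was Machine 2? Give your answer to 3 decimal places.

Tabulate prior·likelihood by source: [1] prior 0.22, lik 0.171, product 0.03762; [2] prior 0.26, lik 0.201, product 0.05226; [3] prior 0.35, lik 0.229, product 0.08015; [4] prior 0.17, lik 0.201, product 0.03417.
Normalizing constant = 0.20420; the posterior for Machine 2 is its product over the sum, 0.05226/0.20420 = 0.256.

Posterior probability ≈ 0.256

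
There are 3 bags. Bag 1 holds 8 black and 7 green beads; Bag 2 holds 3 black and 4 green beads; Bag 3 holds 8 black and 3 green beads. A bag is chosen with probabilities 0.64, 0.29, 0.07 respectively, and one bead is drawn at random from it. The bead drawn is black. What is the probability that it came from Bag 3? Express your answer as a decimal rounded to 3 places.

Posterior probability ≈ 0.099

Tabulate prior·likelihood by source: [1] prior 0.64, lik 0.5333, product 0.3413; [2] prior 0.29, lik 0.4286, product 0.1243; [3] prior 0.07, lik 0.7273, product 0.05091.
Normalizing constant = 0.51653; the posterior for Bag 3 is its product over the sum, 0.05091/0.51653 = 0.099.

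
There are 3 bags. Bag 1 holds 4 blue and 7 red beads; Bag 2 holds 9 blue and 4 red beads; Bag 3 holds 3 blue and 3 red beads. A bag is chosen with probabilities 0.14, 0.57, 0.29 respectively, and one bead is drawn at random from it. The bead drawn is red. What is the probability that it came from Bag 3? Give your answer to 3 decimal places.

Posterior probability ≈ 0.354

Tabulate prior·likelihood by source: [1] prior 0.14, lik 0.6364, product 0.08909; [2] prior 0.57, lik 0.3077, product 0.1754; [3] prior 0.29, lik 0.5, product 0.1450.
Normalizing constant = 0.40948; the posterior for Bag 3 is its product over the sum, 0.1450/0.40948 = 0.354.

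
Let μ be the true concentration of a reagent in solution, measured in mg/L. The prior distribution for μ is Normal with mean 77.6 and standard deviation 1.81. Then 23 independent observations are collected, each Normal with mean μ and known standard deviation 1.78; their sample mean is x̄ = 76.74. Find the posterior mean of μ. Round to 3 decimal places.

Prior precision 1/τ₀² = 1/1.81² = 0.305241; data precision n/σ² = 23/1.78² = 7.25918.
Posterior precision = 0.305241 + 7.25918 = 7.56443.
Posterior mean = (0.305241·77.6 + 7.25918·76.74) / 7.56443 = 76.775.

Posterior mean ≈ 76.775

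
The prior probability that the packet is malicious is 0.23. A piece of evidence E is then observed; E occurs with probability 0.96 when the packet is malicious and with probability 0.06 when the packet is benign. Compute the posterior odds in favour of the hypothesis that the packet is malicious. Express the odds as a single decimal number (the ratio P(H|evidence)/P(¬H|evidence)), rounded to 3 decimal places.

Prior odds = 0.23/(1−0.23) = 0.29870. In log-odds, ln(0.29870) = -1.2083.
Add log likelihood ratio: ln(16.000) = 2.7726.
Posterior log-odds = 1.5643, so posterior odds = exp(1.5643) = 4.7792.

Posterior odds ≈ 4.779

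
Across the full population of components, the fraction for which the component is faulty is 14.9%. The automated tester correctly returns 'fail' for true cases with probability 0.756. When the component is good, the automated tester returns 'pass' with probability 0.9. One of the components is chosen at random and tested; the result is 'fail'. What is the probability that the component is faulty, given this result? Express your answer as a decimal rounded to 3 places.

P(H | E) ≈ 0.570

Let H be the event that the component is faulty. P(H) = 0.149, so P(¬H) = 0.851. With E the 'fail' result, P(E|H) = 0.756 and P(E|¬H) = 0.1.
P(E) = 0.756·0.149 + 0.1·0.851 = 0.11264 + 0.085100 = 0.19774.
By Bayes' theorem, P(H|E) = 0.11264 / 0.19774 = 0.570.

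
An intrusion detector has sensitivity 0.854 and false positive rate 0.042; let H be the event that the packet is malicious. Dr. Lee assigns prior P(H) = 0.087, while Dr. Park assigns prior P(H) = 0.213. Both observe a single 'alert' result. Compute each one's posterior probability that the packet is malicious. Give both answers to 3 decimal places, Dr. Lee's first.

P('+'|H) = 0.854, P('+'|¬H) = 0.042.
Dr. Lee: numerator 0.854·0.087 = 0.074298; evidence = 0.074298+0.042·0.913 = 0.11264; posterior = 0.660.
Dr. Park: numerator 0.854·0.213 = 0.18190; evidence = 0.18190+0.042·0.787 = 0.21496; posterior = 0.846.

Dr. Lee: 0.660; Dr. Park: 0.846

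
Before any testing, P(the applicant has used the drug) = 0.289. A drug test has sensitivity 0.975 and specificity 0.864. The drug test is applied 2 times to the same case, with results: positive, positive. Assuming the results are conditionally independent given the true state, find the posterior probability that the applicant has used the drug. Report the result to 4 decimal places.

Let H be the event that the applicant has used the drug; start with P(H) = 0.289. P('positive'|H) = 0.975, P('positive'|¬H) = 0.136.
Update on result 1 ('positive'): P(H) ← 0.975·0.2890 / (0.975·0.2890 + 0.136·0.7110) = 0.28177/0.37847 = 0.7445.
Update on result 2 ('positive'): P(H) ← 0.975·0.7445 / (0.975·0.7445 + 0.136·0.2555) = 0.72590/0.76064 = 0.9543.

Posterior P(H) ≈ 0.9543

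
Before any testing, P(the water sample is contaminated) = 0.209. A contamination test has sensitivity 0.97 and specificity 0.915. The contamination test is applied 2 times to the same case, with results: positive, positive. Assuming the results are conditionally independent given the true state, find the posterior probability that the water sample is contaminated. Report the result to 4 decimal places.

Let H be the event that the water sample is contaminated; start with P(H) = 0.209. P('positive'|H) = 0.97, P('positive'|¬H) = 0.085.
Update on result 1 ('positive'): P(H) ← 0.97·0.2090 / (0.97·0.2090 + 0.085·0.7910) = 0.20273/0.26997 = 0.7509.
Update on result 2 ('positive'): P(H) ← 0.97·0.7509 / (0.97·0.7509 + 0.085·0.2491) = 0.72842/0.74959 = 0.9718.

Posterior P(H) ≈ 0.9718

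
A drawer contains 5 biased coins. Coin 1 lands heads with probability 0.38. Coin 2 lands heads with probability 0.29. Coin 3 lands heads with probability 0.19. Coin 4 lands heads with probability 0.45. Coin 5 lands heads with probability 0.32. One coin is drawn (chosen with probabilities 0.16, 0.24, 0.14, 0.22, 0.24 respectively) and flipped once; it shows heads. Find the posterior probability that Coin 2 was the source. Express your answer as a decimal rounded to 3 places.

Tabulate prior·likelihood by source: [1] prior 0.16, lik 0.38, product 0.06080; [2] prior 0.24, lik 0.29, product 0.06960; [3] prior 0.14, lik 0.19, product 0.02660; [4] prior 0.22, lik 0.45, product 0.09900; [5] prior 0.24, lik 0.32, product 0.07680.
Normalizing constant = 0.33280; the posterior for Coin 2 is its product over the sum, 0.06960/0.33280 = 0.209.

Posterior probability ≈ 0.209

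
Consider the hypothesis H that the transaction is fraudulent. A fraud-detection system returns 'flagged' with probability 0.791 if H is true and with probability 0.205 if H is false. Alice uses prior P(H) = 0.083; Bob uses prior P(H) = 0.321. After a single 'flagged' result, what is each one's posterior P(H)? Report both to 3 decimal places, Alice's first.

The likelihood ratio for a 'flagged' result is 0.791/0.205 = 3.8585.
Alice: prior odds 0.083/0.917 = 0.090513; posterior odds 0.34925; posterior probability 0.259.
Bob: prior odds 0.321/0.679 = 0.47275; posterior odds 1.8241; posterior probability 0.646.

Alice: 0.259; Bob: 0.646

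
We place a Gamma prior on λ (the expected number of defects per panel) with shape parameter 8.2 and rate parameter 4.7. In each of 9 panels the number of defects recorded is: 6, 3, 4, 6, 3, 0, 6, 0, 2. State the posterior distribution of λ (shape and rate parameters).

The Poisson likelihood adds the total count to the shape and the number of exposure periods to the rate. Here ∑xᵢ = 30 and n = 9, so shape 8.2→38.2 and rate 4.7→13.7.

Posterior: Gamma(shape=38.2, rate=13.7)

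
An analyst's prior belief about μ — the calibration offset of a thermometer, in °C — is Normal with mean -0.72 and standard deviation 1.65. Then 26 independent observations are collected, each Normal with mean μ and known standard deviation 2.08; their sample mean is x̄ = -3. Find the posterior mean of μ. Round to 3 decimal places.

With known σ, the Normal prior is conjugate. Weight on the data is w = (n/σ²)/(n/σ² + 1/τ₀²) = 6.00962/(6.00962+0.367309) = 0.94240.
Posterior mean = w·x̄ + (1−w)·μ₀ = 0.94240·-3 + 0.057600·-0.72 = -2.869.

Posterior mean ≈ -2.869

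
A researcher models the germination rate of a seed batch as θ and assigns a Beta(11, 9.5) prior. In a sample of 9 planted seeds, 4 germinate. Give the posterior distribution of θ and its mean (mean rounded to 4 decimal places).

The binomial likelihood is conjugate to the Beta prior: with 4 successes and 5 failures, the posterior is Beta(11+4, 9.5+5) = Beta(15, 14.5).
Posterior mean = α/(α+β) = 15/29.5 = 0.5085.

Posterior: Beta(15, 14.5); mean ≈ 0.5085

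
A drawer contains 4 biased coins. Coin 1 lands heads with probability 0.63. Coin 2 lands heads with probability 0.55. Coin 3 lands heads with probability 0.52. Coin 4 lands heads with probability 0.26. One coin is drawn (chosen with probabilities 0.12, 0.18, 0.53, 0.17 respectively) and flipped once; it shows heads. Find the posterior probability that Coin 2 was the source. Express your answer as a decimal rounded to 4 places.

Posterior probability ≈ 0.2002

Tabulate prior·likelihood by source: [1] prior 0.12, lik 0.63, product 0.07560; [2] prior 0.18, lik 0.55, product 0.09900; [3] prior 0.53, lik 0.52, product 0.2756; [4] prior 0.17, lik 0.26, product 0.04420.
Normalizing constant = 0.49440; the posterior for Coin 2 is its product over the sum, 0.09900/0.49440 = 0.2002.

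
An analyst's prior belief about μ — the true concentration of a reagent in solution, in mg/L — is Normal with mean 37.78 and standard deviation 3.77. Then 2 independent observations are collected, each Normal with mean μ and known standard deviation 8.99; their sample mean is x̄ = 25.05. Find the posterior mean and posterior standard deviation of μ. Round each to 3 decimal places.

Prior precision 1/τ₀² = 1/3.77² = 0.0703586; data precision n/σ² = 2/8.99² = 0.0247463.
Posterior precision = 0.0703586 + 0.0247463 = 0.0951049, giving posterior SD = 1/√0.0951049 = 3.243.
Posterior mean = (0.0703586·37.78 + 0.0247463·25.05) / 0.0951049 = 34.468.

Posterior mean ≈ 34.468; posterior SD ≈ 3.243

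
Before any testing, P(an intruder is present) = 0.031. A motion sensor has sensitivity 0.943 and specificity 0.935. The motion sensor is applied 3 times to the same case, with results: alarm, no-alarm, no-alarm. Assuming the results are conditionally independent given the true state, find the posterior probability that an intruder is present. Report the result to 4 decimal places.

Posterior P(H) ≈ 0.0017

With H the event that an intruder is present, the joint likelihood of the observed sequence is P(data|H) = 0.943·0.057·0.057 = 0.0030638 and P(data|¬H) = 0.065·0.935·0.935 = 0.056825.
Bayes: P(H|data) = 0.031·0.0030638 / (0.031·0.0030638 + 0.969·0.056825) = 0.00009498/0.055158 = 0.0017.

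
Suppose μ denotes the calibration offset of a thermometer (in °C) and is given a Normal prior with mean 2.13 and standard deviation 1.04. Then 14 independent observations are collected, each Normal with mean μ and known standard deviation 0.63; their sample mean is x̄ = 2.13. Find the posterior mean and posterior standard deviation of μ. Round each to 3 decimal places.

With known σ, the Normal prior is conjugate. Weight on the data is w = (n/σ²)/(n/σ² + 1/τ₀²) = 35.2734/(35.2734+0.924556) = 0.97446.
Posterior mean = w·x̄ + (1−w)·μ₀ = 0.97446·2.13 + 0.025542·2.13 = 2.130. Posterior variance = 1/(35.2734+0.924556) = 0.0276259, so SD = 0.166.

Posterior mean ≈ 2.130; posterior SD ≈ 0.166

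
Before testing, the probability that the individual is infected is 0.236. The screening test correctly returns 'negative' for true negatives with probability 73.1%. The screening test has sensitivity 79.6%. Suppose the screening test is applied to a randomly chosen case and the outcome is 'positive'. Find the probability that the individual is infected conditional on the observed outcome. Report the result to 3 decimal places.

Write H for 'the individual is infected'. Prior odds H:¬H = 0.236/0.764 = 0.30890. For the 'positive' outcome, the likelihood ratio is 0.796/0.269 = 2.9591.
Posterior odds = 0.30890 × 2.9591 = 0.91407, so P(H|E) = 0.91407/(1+0.91407) = 0.478.

P(H | E) ≈ 0.478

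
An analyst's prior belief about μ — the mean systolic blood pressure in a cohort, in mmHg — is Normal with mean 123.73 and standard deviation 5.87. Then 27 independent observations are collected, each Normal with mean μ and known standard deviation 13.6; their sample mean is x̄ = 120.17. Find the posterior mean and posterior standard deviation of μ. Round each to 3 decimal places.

Prior precision 1/τ₀² = 1/5.87² = 0.0290218; data precision n/σ² = 27/13.6² = 0.145978.
Posterior precision = 0.0290218 + 0.145978 = 0.174999, giving posterior SD = 1/√0.174999 = 2.390.
Posterior mean = (0.0290218·123.73 + 0.145978·120.17) / 0.174999 = 120.760.

Posterior mean ≈ 120.760; posterior SD ≈ 2.390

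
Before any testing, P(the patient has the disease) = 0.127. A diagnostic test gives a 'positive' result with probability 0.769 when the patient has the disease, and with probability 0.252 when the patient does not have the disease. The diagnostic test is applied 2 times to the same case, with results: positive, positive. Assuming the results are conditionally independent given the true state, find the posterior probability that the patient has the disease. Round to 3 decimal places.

Posterior P(H) ≈ 0.575

With H the event that the patient has the disease, the joint likelihood of the observed sequence is P(data|H) = 0.769·0.769 = 0.59136 and P(data|¬H) = 0.252·0.252 = 0.063504.
Bayes: P(H|data) = 0.127·0.59136 / (0.127·0.59136 + 0.873·0.063504) = 0.075103/0.13054 = 0.5753.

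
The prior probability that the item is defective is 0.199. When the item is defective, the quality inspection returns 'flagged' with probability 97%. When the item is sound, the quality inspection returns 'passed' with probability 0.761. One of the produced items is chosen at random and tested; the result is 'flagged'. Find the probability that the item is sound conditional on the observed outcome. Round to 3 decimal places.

P(¬H | E) ≈ 0.498

Let H be the event that the item is defective. P(H) = 0.199, so P(¬H) = 0.801. With E the 'flagged' result, P(E|H) = 0.97 and P(E|¬H) = 0.239.
P(E) = 0.97·0.199 + 0.239·0.801 = 0.19303 + 0.19144 = 0.38447.
By Bayes' theorem, P(H|E) = 0.19303 / 0.38447 = 0.502. Hence P(¬H|E) = 1 − 0.502 = 0.498.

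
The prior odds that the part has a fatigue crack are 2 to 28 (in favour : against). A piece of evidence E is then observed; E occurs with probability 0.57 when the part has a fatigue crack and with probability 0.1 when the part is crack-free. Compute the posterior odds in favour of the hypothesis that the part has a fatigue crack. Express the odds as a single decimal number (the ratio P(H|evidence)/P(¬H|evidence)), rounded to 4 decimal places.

Prior odds = 2/28 = 0.071429.
Likelihood ratio for E = 0.57/0.1 = 5.7000.
Posterior odds = prior odds × LR = 0.40714.

Posterior odds ≈ 0.4071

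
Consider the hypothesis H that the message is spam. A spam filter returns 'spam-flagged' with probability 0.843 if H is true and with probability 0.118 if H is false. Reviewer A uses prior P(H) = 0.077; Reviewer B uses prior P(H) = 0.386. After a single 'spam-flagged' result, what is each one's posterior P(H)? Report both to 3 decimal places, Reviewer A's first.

P('+'|H) = 0.843, P('+'|¬H) = 0.118.
Reviewer A: numerator 0.843·0.077 = 0.064911; evidence = 0.064911+0.118·0.923 = 0.17383; posterior = 0.373.
Reviewer B: numerator 0.843·0.386 = 0.32540; evidence = 0.32540+0.118·0.614 = 0.39785; posterior = 0.818.

Reviewer A: 0.373; Reviewer B: 0.818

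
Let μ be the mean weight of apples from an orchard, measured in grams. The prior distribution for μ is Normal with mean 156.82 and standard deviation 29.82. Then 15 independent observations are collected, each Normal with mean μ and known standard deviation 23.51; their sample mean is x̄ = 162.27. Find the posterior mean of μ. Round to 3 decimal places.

With known σ, the Normal prior is conjugate. Weight on the data is w = (n/σ²)/(n/σ² + 1/τ₀²) = 0.0271385/(0.0271385+0.00112457) = 0.96021.
Posterior mean = w·x̄ + (1−w)·μ₀ = 0.96021·162.27 + 0.039789·156.82 = 162.053.

Posterior mean ≈ 162.053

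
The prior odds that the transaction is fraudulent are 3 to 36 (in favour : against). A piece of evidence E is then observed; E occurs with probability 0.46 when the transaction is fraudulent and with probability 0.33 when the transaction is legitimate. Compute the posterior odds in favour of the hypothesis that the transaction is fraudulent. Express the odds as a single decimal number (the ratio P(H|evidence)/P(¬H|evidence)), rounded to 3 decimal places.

Posterior odds ≈ 0.116

Prior odds = 3/36 = 0.083333.
Likelihood ratio for E = 0.46/0.33 = 1.3939.
Posterior odds = prior odds × LR = 0.11616.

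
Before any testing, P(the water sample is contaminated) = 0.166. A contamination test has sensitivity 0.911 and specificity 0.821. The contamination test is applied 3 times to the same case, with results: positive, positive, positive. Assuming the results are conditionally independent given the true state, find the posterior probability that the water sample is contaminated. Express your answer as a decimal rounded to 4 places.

Posterior P(H) ≈ 0.9633

With H the event that the water sample is contaminated, the joint likelihood of the observed sequence is P(data|H) = 0.911·0.911·0.911 = 0.75606 and P(data|¬H) = 0.179·0.179·0.179 = 0.0057353.
Bayes: P(H|data) = 0.166·0.75606 / (0.166·0.75606 + 0.834·0.0057353) = 0.12551/0.13029 = 0.9633.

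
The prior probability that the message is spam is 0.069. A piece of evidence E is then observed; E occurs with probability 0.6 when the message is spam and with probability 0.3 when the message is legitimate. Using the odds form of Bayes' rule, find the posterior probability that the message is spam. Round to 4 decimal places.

Posterior probability ≈ 0.1291

Prior odds = 0.069/(1−0.069) = 0.074114.
Likelihood ratio for E = 0.6/0.3 = 2.0000.
Posterior odds = prior odds × LR = 0.14823.
Posterior probability = odds/(1+odds) = 0.14823/1.1482 = 0.1291.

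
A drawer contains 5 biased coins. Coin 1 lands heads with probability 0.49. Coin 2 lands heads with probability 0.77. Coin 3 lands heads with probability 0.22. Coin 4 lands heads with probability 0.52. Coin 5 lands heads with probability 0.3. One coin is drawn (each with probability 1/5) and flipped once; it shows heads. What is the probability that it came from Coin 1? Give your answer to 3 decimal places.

Posterior probability ≈ 0.213

P(heads|C1) = 0.49; P(heads|C2) = 0.77; P(heads|C3) = 0.22; P(heads|C4) = 0.52; P(heads|C5) = 0.3.
Prior × likelihood for each source: 0.2·0.49=0.09800, 0.2·0.77=0.1540, 0.2·0.22=0.04400, 0.2·0.52=0.1040, 0.2·0.3=0.06000. Summing gives P(heads) = 0.46000.
P(Coin 1 | heads) = 0.09800 / 0.46000 = 0.213.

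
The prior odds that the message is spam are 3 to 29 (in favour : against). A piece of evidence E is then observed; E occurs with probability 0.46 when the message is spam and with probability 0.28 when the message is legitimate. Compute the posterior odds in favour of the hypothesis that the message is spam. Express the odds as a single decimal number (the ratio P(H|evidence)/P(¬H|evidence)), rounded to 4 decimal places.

Prior odds = 3/29 = 0.10345. In log-odds, ln(0.10345) = -2.2687.
Add log likelihood ratio: ln(1.6429) = 0.49644.
Posterior log-odds = -1.7722, so posterior odds = exp(-1.7722) = 0.16995.

Posterior odds ≈ 0.1700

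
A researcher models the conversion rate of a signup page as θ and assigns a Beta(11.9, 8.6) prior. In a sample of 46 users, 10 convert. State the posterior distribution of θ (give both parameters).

Posterior: Beta(21.9, 44.6)

The binomial likelihood is conjugate to the Beta prior: with 10 successes and 36 failures, the posterior is Beta(11.9+10, 8.6+36) = Beta(21.9, 44.6).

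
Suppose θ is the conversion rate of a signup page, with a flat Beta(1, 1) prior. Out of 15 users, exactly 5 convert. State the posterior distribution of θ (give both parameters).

Posterior: Beta(6, 11)

Observing 5 successes and 10 failures updates Beta(1, 1) by adding the success and failure counts to the two shape parameters: α = 1+5 = 6, β = 1+10 = 11.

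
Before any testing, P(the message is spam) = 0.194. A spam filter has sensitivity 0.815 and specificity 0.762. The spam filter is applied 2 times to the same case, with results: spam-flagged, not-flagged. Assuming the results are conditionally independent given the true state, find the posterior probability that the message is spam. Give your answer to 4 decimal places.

With H the event that the message is spam, the joint likelihood of the observed sequence is P(data|H) = 0.815·0.185 = 0.15077 and P(data|¬H) = 0.238·0.762 = 0.18136.
Bayes: P(H|data) = 0.194·0.15077 / (0.194·0.15077 + 0.806·0.18136) = 0.029250/0.17542 = 0.1667.

Posterior P(H) ≈ 0.1667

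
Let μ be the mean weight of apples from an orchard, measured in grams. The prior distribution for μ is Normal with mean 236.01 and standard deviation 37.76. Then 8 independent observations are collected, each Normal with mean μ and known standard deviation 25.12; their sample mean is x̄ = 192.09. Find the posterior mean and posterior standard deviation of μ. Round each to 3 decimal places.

With known σ, the Normal prior is conjugate. Weight on the data is w = (n/σ²)/(n/σ² + 1/τ₀²) = 0.0126780/(0.0126780+0.00070135) = 0.94758.
Posterior mean = w·x̄ + (1−w)·μ₀ = 0.94758·192.09 + 0.052420·236.01 = 194.392. Posterior variance = 1/(0.0126780+0.00070135) = 74.7420, so SD = 8.645.

Posterior mean ≈ 194.392; posterior SD ≈ 8.645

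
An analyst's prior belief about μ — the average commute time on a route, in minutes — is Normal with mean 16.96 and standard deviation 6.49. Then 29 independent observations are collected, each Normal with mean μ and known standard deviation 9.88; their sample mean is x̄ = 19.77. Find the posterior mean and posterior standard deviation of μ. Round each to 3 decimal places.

Posterior mean ≈ 19.562; posterior SD ≈ 1.765

With known σ, the Normal prior is conjugate. Weight on the data is w = (n/σ²)/(n/σ² + 1/τ₀²) = 0.297087/(0.297087+0.0237416) = 0.92600.
Posterior mean = w·x̄ + (1−w)·μ₀ = 0.92600·19.77 + 0.074001·16.96 = 19.562. Posterior variance = 1/(0.297087+0.0237416) = 3.11693, so SD = 1.765.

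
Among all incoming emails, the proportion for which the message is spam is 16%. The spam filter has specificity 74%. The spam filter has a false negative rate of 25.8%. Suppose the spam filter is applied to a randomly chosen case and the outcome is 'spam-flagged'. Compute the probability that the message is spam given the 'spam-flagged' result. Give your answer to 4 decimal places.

Write H for 'the message is spam'. Prior odds H:¬H = 0.16/0.84 = 0.19048. For the 'spam-flagged' outcome, the likelihood ratio is 0.742/0.26 = 2.8538.
Posterior odds = 0.19048 × 2.8538 = 0.54359, so P(H|E) = 0.54359/(1+0.54359) = 0.3522.

P(H | E) ≈ 0.3522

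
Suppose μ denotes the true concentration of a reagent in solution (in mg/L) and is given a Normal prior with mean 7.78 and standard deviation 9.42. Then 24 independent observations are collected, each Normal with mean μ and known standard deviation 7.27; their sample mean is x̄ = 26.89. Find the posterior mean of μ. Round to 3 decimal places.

Prior precision 1/τ₀² = 1/9.42² = 0.0112693; data precision n/σ² = 24/7.27² = 0.454091.
Posterior precision = 0.0112693 + 0.454091 = 0.465360.
Posterior mean = (0.0112693·7.78 + 0.454091·26.89) / 0.465360 = 26.427.

Posterior mean ≈ 26.427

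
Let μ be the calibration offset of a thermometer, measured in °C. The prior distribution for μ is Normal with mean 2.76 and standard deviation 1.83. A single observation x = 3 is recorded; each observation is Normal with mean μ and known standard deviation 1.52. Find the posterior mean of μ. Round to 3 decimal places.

Posterior mean ≈ 2.902

Prior precision 1/τ₀² = 1/1.83² = 0.298606; data precision n/σ² = 1/1.52² = 0.432825.
Posterior precision = 0.298606 + 0.432825 = 0.731431.
Posterior mean = (0.298606·2.76 + 0.432825·3) / 0.731431 = 2.902.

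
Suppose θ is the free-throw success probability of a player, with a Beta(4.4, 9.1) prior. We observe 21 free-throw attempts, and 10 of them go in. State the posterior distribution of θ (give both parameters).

Posterior: Beta(14.4, 20.1)

The binomial likelihood is conjugate to the Beta prior: with 10 successes and 11 failures, the posterior is Beta(4.4+10, 9.1+11) = Beta(14.4, 20.1).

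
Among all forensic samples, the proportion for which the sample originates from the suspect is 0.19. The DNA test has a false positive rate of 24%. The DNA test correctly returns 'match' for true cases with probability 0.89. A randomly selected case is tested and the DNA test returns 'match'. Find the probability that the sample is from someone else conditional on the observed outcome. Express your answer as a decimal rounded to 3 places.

P(¬H | E) ≈ 0.535

Let H be the event that the sample originates from the suspect. P(H) = 0.19, so P(¬H) = 0.81. With E the 'match' result, P(E|H) = 0.89 and P(E|¬H) = 0.24.
P(E) = 0.89·0.19 + 0.24·0.81 = 0.16910 + 0.19440 = 0.36350.
By Bayes' theorem, P(H|E) = 0.16910 / 0.36350 = 0.465. Hence P(¬H|E) = 1 − 0.465 = 0.535.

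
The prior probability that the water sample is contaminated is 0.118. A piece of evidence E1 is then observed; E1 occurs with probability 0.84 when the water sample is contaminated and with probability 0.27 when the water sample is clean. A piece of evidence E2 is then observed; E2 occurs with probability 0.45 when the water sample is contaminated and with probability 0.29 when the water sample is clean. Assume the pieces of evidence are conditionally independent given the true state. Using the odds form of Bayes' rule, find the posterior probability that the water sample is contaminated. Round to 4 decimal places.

Prior odds = 0.118/(1−0.118) = 0.13379. In log-odds, ln(0.13379) = -2.0115.
Add log likelihood ratios: ln(3.1111) + ln(1.5517) = 1.5743.
Posterior log-odds = -0.43716, so posterior odds = exp(-0.43716) = 0.64587. Converting, P(H|E) = 0.64587/1.6459 = 0.3924.

Posterior probability ≈ 0.3924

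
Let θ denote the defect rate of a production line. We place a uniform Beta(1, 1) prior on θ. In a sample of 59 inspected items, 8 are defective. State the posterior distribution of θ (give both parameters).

Observing 8 successes and 51 failures updates Beta(1, 1) by adding the success and failure counts to the two shape parameters: α = 1+8 = 9, β = 1+51 = 52.

Posterior: Beta(9, 52)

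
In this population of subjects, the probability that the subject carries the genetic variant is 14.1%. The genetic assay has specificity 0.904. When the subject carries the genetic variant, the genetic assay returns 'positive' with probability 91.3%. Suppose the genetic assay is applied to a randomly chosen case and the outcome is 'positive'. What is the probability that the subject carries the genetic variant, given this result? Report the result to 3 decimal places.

P(H | E) ≈ 0.610

Let H be the event that the subject carries the genetic variant. P(H) = 0.141, so P(¬H) = 0.859. With E the 'positive' result, P(E|H) = 0.913 and P(E|¬H) = 0.096.
P(E) = 0.913·0.141 + 0.096·0.859 = 0.12873 + 0.082464 = 0.21120.
By Bayes' theorem, P(H|E) = 0.12873 / 0.21120 = 0.610.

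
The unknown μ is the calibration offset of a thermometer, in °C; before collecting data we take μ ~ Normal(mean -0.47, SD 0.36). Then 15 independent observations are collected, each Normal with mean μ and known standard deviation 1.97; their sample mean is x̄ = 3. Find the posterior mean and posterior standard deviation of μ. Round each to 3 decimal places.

With known σ, the Normal prior is conjugate. Weight on the data is w = (n/σ²)/(n/σ² + 1/τ₀²) = 3.86508/(3.86508+7.71605) = 0.33374.
Posterior mean = w·x̄ + (1−w)·μ₀ = 0.33374·3 + 0.66626·-0.47 = 0.688. Posterior variance = 1/(3.86508+7.71605) = 0.0863473, so SD = 0.294.

Posterior mean ≈ 0.688; posterior SD ≈ 0.294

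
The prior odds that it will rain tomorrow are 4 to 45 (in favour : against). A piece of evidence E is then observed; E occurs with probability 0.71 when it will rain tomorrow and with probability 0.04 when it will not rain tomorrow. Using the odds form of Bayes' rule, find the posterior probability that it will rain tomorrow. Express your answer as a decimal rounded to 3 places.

Posterior probability ≈ 0.612

Prior odds = 4/45 = 0.088889.
Likelihood ratio for E = 0.71/0.04 = 17.750.
Posterior odds = prior odds × LR = 1.5778.
Posterior probability = odds/(1+odds) = 1.5778/2.5778 = 0.612.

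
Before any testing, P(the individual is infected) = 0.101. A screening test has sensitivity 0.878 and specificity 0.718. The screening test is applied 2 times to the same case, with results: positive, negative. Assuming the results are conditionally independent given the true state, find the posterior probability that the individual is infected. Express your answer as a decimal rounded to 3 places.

With H the event that the individual is infected, the joint likelihood of the observed sequence is P(data|H) = 0.878·0.122 = 0.10712 and P(data|¬H) = 0.282·0.718 = 0.20248.
Bayes: P(H|data) = 0.101·0.10712 / (0.101·0.10712 + 0.899·0.20248) = 0.010819/0.19284 = 0.0561.

Posterior P(H) ≈ 0.056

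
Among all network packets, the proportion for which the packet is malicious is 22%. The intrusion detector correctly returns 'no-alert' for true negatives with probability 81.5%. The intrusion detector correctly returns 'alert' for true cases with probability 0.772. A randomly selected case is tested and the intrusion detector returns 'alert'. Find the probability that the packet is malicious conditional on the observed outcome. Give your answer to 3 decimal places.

P(H | E) ≈ 0.541

Write H for 'the packet is malicious'. Prior odds H:¬H = 0.22/0.78 = 0.28205. For the 'alert' outcome, the likelihood ratio is 0.772/0.185 = 4.1730.
Posterior odds = 0.28205 × 4.1730 = 1.1770, so P(H|E) = 1.1770/(1+1.1770) = 0.541.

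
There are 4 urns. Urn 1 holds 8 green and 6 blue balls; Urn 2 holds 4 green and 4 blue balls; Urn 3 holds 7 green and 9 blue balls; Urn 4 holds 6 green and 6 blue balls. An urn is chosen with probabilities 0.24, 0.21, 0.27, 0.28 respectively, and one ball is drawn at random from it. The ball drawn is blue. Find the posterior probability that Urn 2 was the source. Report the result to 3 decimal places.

P(blue|Urn 1) = 0.4286; P(blue|Urn 2) = 0.5; P(blue|Urn 3) = 0.5625; P(blue|Urn 4) = 0.5.
Prior × likelihood for each source: 0.24·0.4286=0.1029, 0.21·0.5=0.1050, 0.27·0.5625=0.1519, 0.28·0.5=0.1400. Summing gives P(blue) = 0.49973.
P(Urn 2 | blue) = 0.1050 / 0.49973 = 0.210.

Posterior probability ≈ 0.210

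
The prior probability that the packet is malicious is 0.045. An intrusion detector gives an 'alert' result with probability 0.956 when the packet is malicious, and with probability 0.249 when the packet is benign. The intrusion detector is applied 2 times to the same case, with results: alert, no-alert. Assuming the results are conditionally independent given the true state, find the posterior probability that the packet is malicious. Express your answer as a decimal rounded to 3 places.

Posterior P(H) ≈ 0.010

Let H be the event that the packet is malicious; start with P(H) = 0.045. P('alert'|H) = 0.956, P('alert'|¬H) = 0.249.
Update on result 1 ('alert'): P(H) ← 0.956·0.0450 / (0.956·0.0450 + 0.249·0.9550) = 0.043020/0.28081 = 0.1532.
Update on result 2 ('no-alert'): P(H) ← 0.044·0.1532 / (0.044·0.1532 + 0.751·0.8468) = 0.0067407/0.64269 = 0.0105.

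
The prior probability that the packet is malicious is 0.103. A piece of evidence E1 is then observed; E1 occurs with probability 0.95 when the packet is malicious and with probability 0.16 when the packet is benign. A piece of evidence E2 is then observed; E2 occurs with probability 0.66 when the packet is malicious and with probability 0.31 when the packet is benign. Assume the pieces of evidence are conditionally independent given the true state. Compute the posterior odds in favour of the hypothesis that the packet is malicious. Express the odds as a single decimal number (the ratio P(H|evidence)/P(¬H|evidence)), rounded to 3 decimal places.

Posterior odds ≈ 1.452

Prior odds = 0.103/(1−0.103) = 0.11483. In log-odds, ln(0.11483) = -2.1643.
Add log likelihood ratios: ln(5.9375) + ln(2.1290) = 2.5370.
Posterior log-odds = 0.37263, so posterior odds = exp(0.37263) = 1.4515.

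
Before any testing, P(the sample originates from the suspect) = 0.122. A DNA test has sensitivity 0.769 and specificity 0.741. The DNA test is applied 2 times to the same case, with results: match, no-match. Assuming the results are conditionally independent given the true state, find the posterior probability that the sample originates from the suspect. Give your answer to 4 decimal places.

Let H be the event that the sample originates from the suspect; start with P(H) = 0.122. P('match'|H) = 0.769, P('match'|¬H) = 0.259.
Update on result 1 ('match'): P(H) ← 0.769·0.1220 / (0.769·0.1220 + 0.259·0.8780) = 0.093818/0.32122 = 0.2921.
Update on result 2 ('no-match'): P(H) ← 0.231·0.2921 / (0.231·0.2921 + 0.741·0.7079) = 0.067468/0.59205 = 0.1140.

Posterior P(H) ≈ 0.1140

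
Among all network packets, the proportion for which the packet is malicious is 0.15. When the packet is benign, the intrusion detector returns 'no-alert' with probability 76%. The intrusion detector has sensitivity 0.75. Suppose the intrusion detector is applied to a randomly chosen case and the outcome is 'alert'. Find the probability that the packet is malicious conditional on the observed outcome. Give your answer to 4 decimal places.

Let H be the event that the packet is malicious. P(H) = 0.15, so P(¬H) = 0.85. With E the 'alert' result, P(E|H) = 0.75 and P(E|¬H) = 0.24.
P(E) = 0.75·0.15 + 0.24·0.85 = 0.11250 + 0.20400 = 0.31650.
By Bayes' theorem, P(H|E) = 0.11250 / 0.31650 = 0.3555.

P(H | E) ≈ 0.3555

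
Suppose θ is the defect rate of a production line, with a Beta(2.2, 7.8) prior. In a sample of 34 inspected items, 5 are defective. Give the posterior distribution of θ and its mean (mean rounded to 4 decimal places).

The binomial likelihood is conjugate to the Beta prior: with 5 successes and 29 failures, the posterior is Beta(2.2+5, 7.8+29) = Beta(7.2, 36.8).
Posterior mean = α/(α+β) = 7.2/44 = 0.1636.

Posterior: Beta(7.2, 36.8); mean ≈ 0.1636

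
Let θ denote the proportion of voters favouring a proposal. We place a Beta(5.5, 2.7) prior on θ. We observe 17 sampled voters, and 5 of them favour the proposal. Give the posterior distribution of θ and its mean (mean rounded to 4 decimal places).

Posterior: Beta(10.5, 14.7); mean ≈ 0.4167

The binomial likelihood is conjugate to the Beta prior: with 5 successes and 12 failures, the posterior is Beta(5.5+5, 2.7+12) = Beta(10.5, 14.7).
Posterior mean = α/(α+β) = 10.5/25.2 = 0.4167.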